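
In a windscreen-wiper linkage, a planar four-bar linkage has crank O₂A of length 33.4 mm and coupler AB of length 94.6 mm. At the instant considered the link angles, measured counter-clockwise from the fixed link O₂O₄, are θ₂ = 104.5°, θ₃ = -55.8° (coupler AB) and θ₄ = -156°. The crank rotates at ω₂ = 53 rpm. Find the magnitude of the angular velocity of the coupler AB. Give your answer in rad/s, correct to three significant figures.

1.96

ω₂ = 5.55 rad/s (from 53 rpm).
Differentiating the loop-closure r₂e^{iθ₂}+r₃e^{iθ₃}=r₁+r₄e^{iθ₄} gives r₂ω₂e^{iθ₂}+r₃ω₃e^{iθ₃}=r₄ω₄e^{iθ₄}.
Eliminating the other unknown: ω₃ = r₂ω₂ sin(θ₄−θ₂) / [r₃ sin(θ₃−θ₄)].
Numerator sine = +0.98629; denominator sine = +0.98420.
Result = 0.0334·5.55·(+0.98629) / (0.0946·(+0.98420)) = +1.9637 rad/s; magnitude 1.9637 rad/s.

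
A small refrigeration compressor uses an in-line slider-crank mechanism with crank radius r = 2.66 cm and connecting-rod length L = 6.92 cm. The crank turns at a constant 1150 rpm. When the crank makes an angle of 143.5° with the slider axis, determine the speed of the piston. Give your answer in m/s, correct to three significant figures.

1.30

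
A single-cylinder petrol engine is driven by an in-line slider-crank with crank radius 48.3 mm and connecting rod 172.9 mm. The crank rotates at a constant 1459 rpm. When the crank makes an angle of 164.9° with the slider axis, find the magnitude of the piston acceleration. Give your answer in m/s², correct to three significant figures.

ω = 2π·1459/60 = 152.8 rad/s
x(θ) = r cosθ + √(L² − r² sin²θ); with ω constant, a = ω²·d²x/dθ².
d²x/dθ² = −r cosθ − r²(cos2θ)/√u − r⁴ sin²2θ/(4u^{3/2}),  u = L² − r² sin²θ = 0.0297361 m².
Substituting r = 0.0483 m, L = 0.1729 m, θ = 164.9°: d²x/dθ² = +0.034873 m.
a = ω²·d²x/dθ² = (152.8)²·(+0.034873) = +814.06 m/s²;  |a| = 814.06 m/s².

814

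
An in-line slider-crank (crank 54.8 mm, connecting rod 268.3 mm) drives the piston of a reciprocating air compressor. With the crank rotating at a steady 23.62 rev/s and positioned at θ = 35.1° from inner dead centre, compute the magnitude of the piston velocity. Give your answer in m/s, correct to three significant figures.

5.46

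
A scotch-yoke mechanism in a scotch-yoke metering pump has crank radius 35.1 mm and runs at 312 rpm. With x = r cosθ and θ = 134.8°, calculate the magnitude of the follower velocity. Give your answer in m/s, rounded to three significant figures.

0.814

ω = 32.67 rad/s (from 312 rpm).
x = r cosθ ⇒ ẋ = −rω sinθ.
|v| = rω|sinθ| = 0.0351·32.67·|sin 134.8°| = 0.81374 m/s.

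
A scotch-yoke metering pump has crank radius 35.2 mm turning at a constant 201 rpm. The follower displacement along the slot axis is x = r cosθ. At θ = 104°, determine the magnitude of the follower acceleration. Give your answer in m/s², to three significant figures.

3.77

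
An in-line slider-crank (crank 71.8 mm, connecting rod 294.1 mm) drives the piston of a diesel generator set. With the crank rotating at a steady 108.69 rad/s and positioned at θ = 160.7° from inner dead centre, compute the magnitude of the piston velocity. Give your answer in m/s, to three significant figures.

1.98

ω = 108.7 rad/s
For an in-line slider-crank, x = r cosθ + √(L² − r² sin²θ), so v = −rω sinθ·[1 + r cosθ/√(L² − r² sin²θ)].
With r = 0.0718 m, L = 0.2941 m, θ = 160.7°: √(L² − r² sin²θ) = 0.29314 m.
v = −0.0718·108.7·0.33051·[1 + 0.0718·-0.94380/0.29314] = -1.9831 m/s.
|v| = 1.9831 m/s.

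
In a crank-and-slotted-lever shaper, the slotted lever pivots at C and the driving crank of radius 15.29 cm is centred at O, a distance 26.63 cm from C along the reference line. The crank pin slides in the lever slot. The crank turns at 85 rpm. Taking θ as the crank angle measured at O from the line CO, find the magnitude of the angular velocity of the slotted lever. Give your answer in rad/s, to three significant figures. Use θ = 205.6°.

5.69

ω = 8.901 rad/s (from 85 rpm).
Crank pin A relative to C: A = (d + r cosθ, r sinθ); lever angle φ = atan2(r sinθ, d + r cosθ).
Differentiating tanφ: φ̇ = rω(d cosθ + r)/(d² + r² + 2dr cosθ).
d² + r² + 2dr cosθ = |CA|² = 0.0208538 m²;  d cosθ + r = -0.087258 m.
|ω_lever| = |0.1529·8.901·-0.087258| / 0.0208538 = 5.6948 rad/s.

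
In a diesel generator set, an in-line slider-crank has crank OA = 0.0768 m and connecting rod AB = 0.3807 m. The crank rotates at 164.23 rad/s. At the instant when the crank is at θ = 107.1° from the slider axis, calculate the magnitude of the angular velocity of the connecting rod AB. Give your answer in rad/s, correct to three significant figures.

9.93

ω = 164.2 rad/s
The rod makes angle φ with the slider axis where L sinφ = r sinθ; differentiating, L cosφ·φ̇ = r ω cosθ.
L cosφ = √(L² − r² sin²θ) = 0.37356 m.
|ω_rod| = r ω |cosθ| / √(L² − r² sin²θ) = 0.0768·164.2·0.29404/0.37356 = 9.9281 rad/s.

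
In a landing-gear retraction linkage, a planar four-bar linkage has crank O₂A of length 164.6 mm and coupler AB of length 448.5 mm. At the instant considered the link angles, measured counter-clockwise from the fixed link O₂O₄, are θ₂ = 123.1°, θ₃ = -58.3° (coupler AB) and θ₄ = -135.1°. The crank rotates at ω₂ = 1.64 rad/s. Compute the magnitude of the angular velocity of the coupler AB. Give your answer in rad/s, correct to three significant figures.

ω₂ = 1.64 rad/s
Differentiating the loop-closure r₂e^{iθ₂}+r₃e^{iθ₃}=r₁+r₄e^{iθ₄} gives r₂ω₂e^{iθ₂}+r₃ω₃e^{iθ₃}=r₄ω₄e^{iθ₄}.
Eliminating the other unknown: ω₃ = r₂ω₂ sin(θ₄−θ₂) / [r₃ sin(θ₃−θ₄)].
Numerator sine = +0.97887; denominator sine = +0.97358.
Result = 0.1646·1.64·(+0.97887) / (0.4485·(+0.97358)) = +0.60515 rad/s; magnitude 0.60515 rad/s.

0.605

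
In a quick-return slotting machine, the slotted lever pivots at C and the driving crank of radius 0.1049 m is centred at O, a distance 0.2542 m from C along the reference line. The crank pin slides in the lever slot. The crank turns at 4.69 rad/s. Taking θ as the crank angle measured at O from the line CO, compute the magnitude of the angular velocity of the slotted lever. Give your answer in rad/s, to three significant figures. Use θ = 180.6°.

3.29

ω = 4.69 rad/s
Crank pin A relative to C: A = (d + r cosθ, r sinθ); lever angle φ = atan2(r sinθ, d + r cosθ).
Differentiating tanφ: φ̇ = rω(d cosθ + r)/(d² + r² + 2dr cosθ).
d² + r² + 2dr cosθ = |CA|² = 0.0222934 m²;  d cosθ + r = -0.14929 m.
|ω_lever| = |0.1049·4.69·-0.14929| / 0.0222934 = 3.2945 rad/s.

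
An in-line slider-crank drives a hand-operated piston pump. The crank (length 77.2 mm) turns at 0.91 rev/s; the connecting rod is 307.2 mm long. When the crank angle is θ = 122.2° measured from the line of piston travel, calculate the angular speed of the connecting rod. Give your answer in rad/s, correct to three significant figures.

0.784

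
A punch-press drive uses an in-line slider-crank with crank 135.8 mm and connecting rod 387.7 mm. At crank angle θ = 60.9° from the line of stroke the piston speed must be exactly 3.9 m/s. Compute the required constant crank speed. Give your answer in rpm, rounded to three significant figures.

266

For an in-line slider-crank, |v_piston| = rω|sinθ|·[1 + r cosθ/√(L² − r² sin²θ)].
With r = 0.1358 m, L = 0.3877 m, θ = 60.9°: the bracketed kinematic factor |dx/dθ| = 0.13989 m.
ω = v/|dx/dθ| = 3.9/0.13989 = 27.879 rad/s.
N = 60ω/(2π) = 266.22 rpm.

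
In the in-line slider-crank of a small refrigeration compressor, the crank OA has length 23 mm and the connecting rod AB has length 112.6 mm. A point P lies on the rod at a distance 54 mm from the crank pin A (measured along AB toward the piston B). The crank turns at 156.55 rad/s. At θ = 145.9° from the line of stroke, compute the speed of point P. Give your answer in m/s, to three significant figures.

ω = 156.6 rad/s.  Crank-pin speed |V_A| = rω = 3.6007 m/s, perpendicular to OA.
Rod angle: sinφ = −(r/L) sinθ ⇒ φ = -6.576°; ω_rod = −rω cosθ/√(L²−r²sin²θ) = +26.655 rad/s.
V_P = V_A + ω_rod × AP, with AP = 0.054 m along the rod.
Components: V_Px = −rω sinθ − a·ω_rod·sinφ = -1.8538 m/s;  V_Py = rω cosθ + a·ω_rod·cosφ = -1.5517 m/s.
|V_P| = √(V_Px² + V_Py²) = 2.4175 m/s.

2.42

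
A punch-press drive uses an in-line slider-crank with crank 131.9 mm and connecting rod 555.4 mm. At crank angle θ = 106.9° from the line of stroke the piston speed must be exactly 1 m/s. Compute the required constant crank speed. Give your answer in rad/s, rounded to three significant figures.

For an in-line slider-crank, |v_piston| = rω|sinθ|·[1 + r cosθ/√(L² − r² sin²θ)].
With r = 0.1319 m, L = 0.5554 m, θ = 106.9°: the bracketed kinematic factor |dx/dθ| = 0.11726 m.
ω = v/|dx/dθ| = 1/0.11726 = 8.5283 rad/s.

8.53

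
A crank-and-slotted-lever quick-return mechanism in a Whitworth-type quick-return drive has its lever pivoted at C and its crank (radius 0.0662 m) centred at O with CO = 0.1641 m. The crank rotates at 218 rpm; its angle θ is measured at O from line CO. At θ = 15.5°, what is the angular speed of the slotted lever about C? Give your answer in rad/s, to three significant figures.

ω = 22.83 rad/s (from 218 rpm).
Crank pin A relative to C: A = (d + r cosθ, r sinθ); lever angle φ = atan2(r sinθ, d + r cosθ).
Differentiating tanφ: φ̇ = rω(d cosθ + r)/(d² + r² + 2dr cosθ).
d² + r² + 2dr cosθ = |CA|² = 0.0522479 m²;  d cosθ + r = +0.22433 m.
|ω_lever| = |0.0662·22.83·+0.22433| / 0.0522479 = 6.4888 rad/s.

6.49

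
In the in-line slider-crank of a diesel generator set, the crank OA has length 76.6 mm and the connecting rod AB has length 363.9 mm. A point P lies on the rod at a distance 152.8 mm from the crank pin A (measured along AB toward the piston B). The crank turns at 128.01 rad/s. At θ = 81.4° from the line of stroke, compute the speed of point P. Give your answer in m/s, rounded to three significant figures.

9.86

ω = 128 rad/s.  Crank-pin speed |V_A| = rω = 9.8056 m/s, perpendicular to OA.
Rod angle: sinφ = −(r/L) sinθ ⇒ φ = -12.013°; ω_rod = −rω cosθ/√(L²−r²sin²θ) = -4.1196 rad/s.
V_P = V_A + ω_rod × AP, with AP = 0.1528 m along the rod.
Components: V_Px = −rω sinθ − a·ω_rod·sinφ = -9.8263 m/s;  V_Py = rω cosθ + a·ω_rod·cosφ = +0.85059 m/s.
|V_P| = √(V_Px² + V_Py²) = 9.8631 m/s.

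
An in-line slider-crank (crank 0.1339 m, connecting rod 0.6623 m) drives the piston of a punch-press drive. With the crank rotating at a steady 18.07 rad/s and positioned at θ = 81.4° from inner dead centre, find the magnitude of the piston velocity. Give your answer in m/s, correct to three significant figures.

ω = 18.07 rad/s
For an in-line slider-crank, x = r cosθ + √(L² − r² sin²θ), so v = −rω sinθ·[1 + r cosθ/√(L² − r² sin²θ)].
With r = 0.1339 m, L = 0.6623 m, θ = 81.4°: √(L² − r² sin²θ) = 0.64893 m.
v = −0.1339·18.07·0.98876·[1 + 0.1339·0.14954/0.64893] = -2.4662 m/s.
|v| = 2.4662 m/s.

2.47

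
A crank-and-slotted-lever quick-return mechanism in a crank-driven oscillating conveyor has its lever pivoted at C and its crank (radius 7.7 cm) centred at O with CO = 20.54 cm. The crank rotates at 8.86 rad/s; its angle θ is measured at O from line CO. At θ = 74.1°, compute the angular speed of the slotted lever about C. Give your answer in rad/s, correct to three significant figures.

1.60

ω = 8.86 rad/s
Crank pin A relative to C: A = (d + r cosθ, r sinθ); lever angle φ = atan2(r sinθ, d + r cosθ).
Differentiating tanφ: φ̇ = rω(d cosθ + r)/(d² + r² + 2dr cosθ).
d² + r² + 2dr cosθ = |CA|² = 0.0567839 m²;  d cosθ + r = +0.13327 m.
|ω_lever| = |0.077·8.86·+0.13327| / 0.0567839 = 1.6012 rad/s.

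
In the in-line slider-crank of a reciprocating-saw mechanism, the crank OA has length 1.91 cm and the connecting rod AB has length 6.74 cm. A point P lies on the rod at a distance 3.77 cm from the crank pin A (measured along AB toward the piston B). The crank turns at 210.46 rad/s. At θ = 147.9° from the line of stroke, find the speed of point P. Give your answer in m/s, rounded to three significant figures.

2.38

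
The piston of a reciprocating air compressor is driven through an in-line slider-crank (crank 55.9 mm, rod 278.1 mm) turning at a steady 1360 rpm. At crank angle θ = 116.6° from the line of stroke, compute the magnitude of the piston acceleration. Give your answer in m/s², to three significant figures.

645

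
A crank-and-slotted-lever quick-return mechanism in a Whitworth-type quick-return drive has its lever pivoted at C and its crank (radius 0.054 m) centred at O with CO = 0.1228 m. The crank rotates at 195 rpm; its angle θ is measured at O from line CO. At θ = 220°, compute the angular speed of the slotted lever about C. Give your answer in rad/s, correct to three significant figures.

5.64

ω = 20.42 rad/s (from 195 rpm).
Crank pin A relative to C: A = (d + r cosθ, r sinθ); lever angle φ = atan2(r sinθ, d + r cosθ).
Differentiating tanφ: φ̇ = rω(d cosθ + r)/(d² + r² + 2dr cosθ).
d² + r² + 2dr cosθ = |CA|² = 0.00783625 m²;  d cosθ + r = -0.04007 m.
|ω_lever| = |0.054·20.42·-0.04007| / 0.00783625 = 5.6386 rad/s.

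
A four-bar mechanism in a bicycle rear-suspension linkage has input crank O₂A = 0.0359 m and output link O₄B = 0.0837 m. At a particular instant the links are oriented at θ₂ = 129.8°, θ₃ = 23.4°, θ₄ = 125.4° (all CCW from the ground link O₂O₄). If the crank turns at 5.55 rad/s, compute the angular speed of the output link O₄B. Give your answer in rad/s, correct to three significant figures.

2.33

ω₂ = 5.55 rad/s
Differentiating the loop-closure r₂e^{iθ₂}+r₃e^{iθ₃}=r₁+r₄e^{iθ₄} gives r₂ω₂e^{iθ₂}+r₃ω₃e^{iθ₃}=r₄ω₄e^{iθ₄}.
Eliminating the other unknown: ω₄ = r₂ω₂ sin(θ₂−θ₃) / [r₄ sin(θ₄−θ₃)].
Numerator sine = +0.95931; denominator sine = +0.97815.
Result = 0.0359·5.55·(+0.95931) / (0.0837·(+0.97815)) = +2.3346 rad/s; magnitude 2.3346 rad/s.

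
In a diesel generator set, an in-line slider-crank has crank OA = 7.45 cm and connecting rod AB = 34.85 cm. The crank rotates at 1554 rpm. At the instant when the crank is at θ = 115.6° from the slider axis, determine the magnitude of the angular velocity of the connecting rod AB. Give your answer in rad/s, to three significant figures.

ω = 162.7 rad/s (converted from 1554 rpm).
The rod makes angle φ with the slider axis where L sinφ = r sinθ; differentiating, L cosφ·φ̇ = r ω cosθ.
L cosφ = √(L² − r² sin²θ) = 0.34196 m.
|ω_rod| = r ω |cosθ| / √(L² − r² sin²θ) = 0.0745·162.7·0.43209/0.34196 = 15.319 rad/s.

15.3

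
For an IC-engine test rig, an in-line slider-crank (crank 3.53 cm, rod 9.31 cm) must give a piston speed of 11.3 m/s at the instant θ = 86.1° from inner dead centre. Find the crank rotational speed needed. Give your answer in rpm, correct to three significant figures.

For an in-line slider-crank, |v_piston| = rω|sinθ|·[1 + r cosθ/√(L² − r² sin²θ)].
With r = 0.0353 m, L = 0.0931 m, θ = 86.1°: the bracketed kinematic factor |dx/dθ| = 0.036199 m.
ω = v/|dx/dθ| = 11.3/0.036199 = 312.16 rad/s.
N = 60ω/(2π) = 2980.9 rpm.

2980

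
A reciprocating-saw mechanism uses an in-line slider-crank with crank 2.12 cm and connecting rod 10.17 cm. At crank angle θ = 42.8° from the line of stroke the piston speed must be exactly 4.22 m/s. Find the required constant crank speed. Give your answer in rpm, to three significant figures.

For an in-line slider-crank, |v_piston| = rω|sinθ|·[1 + r cosθ/√(L² − r² sin²θ)].
With r = 0.0212 m, L = 0.1017 m, θ = 42.8°: the bracketed kinematic factor |dx/dθ| = 0.01663 m.
ω = v/|dx/dθ| = 4.22/0.01663 = 253.76 rad/s.
N = 60ω/(2π) = 2423.3 rpm.

2420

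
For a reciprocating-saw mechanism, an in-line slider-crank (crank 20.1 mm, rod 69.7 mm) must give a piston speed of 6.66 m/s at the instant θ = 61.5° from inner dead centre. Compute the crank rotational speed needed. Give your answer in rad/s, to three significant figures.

330

For an in-line slider-crank, |v_piston| = rω|sinθ|·[1 + r cosθ/√(L² − r² sin²θ)].
With r = 0.0201 m, L = 0.0697 m, θ = 61.5°: the bracketed kinematic factor |dx/dθ| = 0.020177 m.
ω = v/|dx/dθ| = 6.66/0.020177 = 330.08 rad/s.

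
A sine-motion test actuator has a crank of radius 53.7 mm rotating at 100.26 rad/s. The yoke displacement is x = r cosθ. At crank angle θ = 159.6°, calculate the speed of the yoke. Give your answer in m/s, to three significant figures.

ω = 100.3 rad/s
x = r cosθ ⇒ ẋ = −rω sinθ.
|v| = rω|sinθ| = 0.0537·100.3·|sin 159.6°| = 1.8767 m/s.

1.88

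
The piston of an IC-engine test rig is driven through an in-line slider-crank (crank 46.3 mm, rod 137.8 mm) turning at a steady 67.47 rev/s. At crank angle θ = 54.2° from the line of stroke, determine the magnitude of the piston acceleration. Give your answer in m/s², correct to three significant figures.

ω = 2π·67.5 = 423.9 rad/s
x(θ) = r cosθ + √(L² − r² sin²θ); with ω constant, a = ω²·d²x/dθ².
d²x/dθ² = −r cosθ − r²(cos2θ)/√u − r⁴ sin²2θ/(4u^{3/2}),  u = L² − r² sin²θ = 0.0175787 m².
Substituting r = 0.0463 m, L = 0.1378 m, θ = 54.2°: d²x/dθ² = -0.022424 m.
a = ω²·d²x/dθ² = (423.9)²·(-0.022424) = -4029.9 m/s²;  |a| = 4029.9 m/s².

4030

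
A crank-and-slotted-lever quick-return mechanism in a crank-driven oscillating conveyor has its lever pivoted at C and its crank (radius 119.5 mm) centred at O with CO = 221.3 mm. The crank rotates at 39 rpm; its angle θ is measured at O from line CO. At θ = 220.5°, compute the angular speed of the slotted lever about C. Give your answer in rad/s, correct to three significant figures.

ω = 4.084 rad/s (from 39 rpm).
Crank pin A relative to C: A = (d + r cosθ, r sinθ); lever angle φ = atan2(r sinθ, d + r cosθ).
Differentiating tanφ: φ̇ = rω(d cosθ + r)/(d² + r² + 2dr cosθ).
d² + r² + 2dr cosθ = |CA|² = 0.0230355 m²;  d cosθ + r = -0.048778 m.
|ω_lever| = |0.1195·4.084·-0.048778| / 0.0230355 = 1.0334 rad/s.

1.03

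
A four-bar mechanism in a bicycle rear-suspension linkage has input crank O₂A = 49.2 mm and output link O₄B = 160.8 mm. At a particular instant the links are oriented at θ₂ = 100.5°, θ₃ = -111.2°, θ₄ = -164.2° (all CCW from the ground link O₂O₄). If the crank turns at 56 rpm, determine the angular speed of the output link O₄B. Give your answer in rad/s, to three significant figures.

ω₂ = 5.864 rad/s (from 56 rpm).
Differentiating the loop-closure r₂e^{iθ₂}+r₃e^{iθ₃}=r₁+r₄e^{iθ₄} gives r₂ω₂e^{iθ₂}+r₃ω₃e^{iθ₃}=r₄ω₄e^{iθ₄}.
Eliminating the other unknown: ω₄ = r₂ω₂ sin(θ₂−θ₃) / [r₄ sin(θ₄−θ₃)].
Numerator sine = -0.52547; denominator sine = -0.79864.
Result = 0.0492·5.864·(-0.52547) / (0.1608·(-0.79864)) = +1.1806 rad/s; magnitude 1.1806 rad/s.

1.18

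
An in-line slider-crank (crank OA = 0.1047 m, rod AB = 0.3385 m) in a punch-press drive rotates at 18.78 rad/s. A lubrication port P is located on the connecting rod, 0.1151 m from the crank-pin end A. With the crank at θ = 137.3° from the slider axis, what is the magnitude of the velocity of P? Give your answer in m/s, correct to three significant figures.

1.55

ω = 18.78 rad/s.  Crank-pin speed |V_A| = rω = 1.9663 m/s, perpendicular to OA.
Rod angle: sinφ = −(r/L) sinθ ⇒ φ = -12.108°; ω_rod = −rω cosθ/√(L²−r²sin²θ) = +4.3661 rad/s.
V_P = V_A + ω_rod × AP, with AP = 0.1151 m along the rod.
Components: V_Px = −rω sinθ − a·ω_rod·sinφ = -1.228 m/s;  V_Py = rω cosθ + a·ω_rod·cosφ = -0.95368 m/s.
|V_P| = √(V_Px² + V_Py²) = 1.5549 m/s.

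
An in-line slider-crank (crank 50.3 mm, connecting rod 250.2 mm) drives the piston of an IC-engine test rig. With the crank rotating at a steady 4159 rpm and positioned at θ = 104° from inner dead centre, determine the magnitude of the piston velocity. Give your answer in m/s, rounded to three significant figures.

ω = 2π·4159/60 = 435.5 rad/s
For an in-line slider-crank, x = r cosθ + √(L² − r² sin²θ), so v = −rω sinθ·[1 + r cosθ/√(L² − r² sin²θ)].
With r = 0.0503 m, L = 0.2502 m, θ = 104°: √(L² − r² sin²θ) = 0.24539 m.
v = −0.0503·435.5·0.97030·[1 + 0.0503·-0.24192/0.24539] = -20.202 m/s.
|v| = 20.202 m/s.

20.2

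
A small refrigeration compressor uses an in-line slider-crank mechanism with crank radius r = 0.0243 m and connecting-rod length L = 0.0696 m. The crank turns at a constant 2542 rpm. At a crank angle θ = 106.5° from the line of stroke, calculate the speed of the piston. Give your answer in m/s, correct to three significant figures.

ω = 2π·2542/60 = 266.2 rad/s
For an in-line slider-crank, x = r cosθ + √(L² − r² sin²θ), so v = −rω sinθ·[1 + r cosθ/√(L² − r² sin²θ)].
With r = 0.0243 m, L = 0.0696 m, θ = 106.5°: √(L² − r² sin²θ) = 0.065584 m.
v = −0.0243·266.2·0.95882·[1 + 0.0243·-0.28402/0.065584] = -5.5496 m/s.
|v| = 5.5496 m/s.

5.55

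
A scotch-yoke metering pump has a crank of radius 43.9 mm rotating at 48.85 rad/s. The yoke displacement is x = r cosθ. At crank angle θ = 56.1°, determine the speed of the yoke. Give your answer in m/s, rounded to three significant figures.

1.78

ω = 48.85 rad/s
x = r cosθ ⇒ ẋ = −rω sinθ.
|v| = rω|sinθ| = 0.0439·48.85·|sin 56.1°| = 1.78 m/s.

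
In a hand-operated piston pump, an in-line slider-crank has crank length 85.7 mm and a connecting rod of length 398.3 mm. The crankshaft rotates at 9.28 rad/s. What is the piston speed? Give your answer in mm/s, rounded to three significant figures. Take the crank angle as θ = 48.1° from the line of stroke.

678

ω = 9.28 rad/s
For an in-line slider-crank, x = r cosθ + √(L² − r² sin²θ), so v = −rω sinθ·[1 + r cosθ/√(L² − r² sin²θ)].
With r = 0.0857 m, L = 0.3983 m, θ = 48.1°: √(L² − r² sin²θ) = 0.39316 m.
v = −0.0857·9.28·0.74431·[1 + 0.0857·0.66783/0.39316] = -0.67812 m/s.
|v| = 0.67812 m/s = 678.12 mm/s.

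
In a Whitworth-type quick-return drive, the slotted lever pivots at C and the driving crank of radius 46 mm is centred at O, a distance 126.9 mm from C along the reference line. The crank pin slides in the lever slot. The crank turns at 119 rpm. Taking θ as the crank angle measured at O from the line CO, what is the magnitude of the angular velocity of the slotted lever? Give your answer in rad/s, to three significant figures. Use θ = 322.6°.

ω = 12.46 rad/s (from 119 rpm).
Crank pin A relative to C: A = (d + r cosθ, r sinθ); lever angle φ = atan2(r sinθ, d + r cosθ).
Differentiating tanφ: φ̇ = rω(d cosθ + r)/(d² + r² + 2dr cosθ).
d² + r² + 2dr cosθ = |CA|² = 0.0274942 m²;  d cosθ + r = +0.14681 m.
|ω_lever| = |0.046·12.46·+0.14681| / 0.0274942 = 3.0609 rad/s.

3.06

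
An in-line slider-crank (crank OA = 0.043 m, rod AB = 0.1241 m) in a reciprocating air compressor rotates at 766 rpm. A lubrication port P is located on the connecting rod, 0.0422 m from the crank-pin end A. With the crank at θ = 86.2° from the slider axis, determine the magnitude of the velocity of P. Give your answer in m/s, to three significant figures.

ω = 80.22 rad/s.  Crank-pin speed |V_A| = rω = 3.4493 m/s, perpendicular to OA.
Rod angle: sinφ = −(r/L) sinθ ⇒ φ = -20.227°; ω_rod = −rω cosθ/√(L²−r²sin²θ) = -1.9631 rad/s.
V_P = V_A + ω_rod × AP, with AP = 0.0422 m along the rod.
Components: V_Px = −rω sinθ − a·ω_rod·sinφ = -3.4703 m/s;  V_Py = rω cosθ + a·ω_rod·cosφ = +0.15086 m/s.
|V_P| = √(V_Px² + V_Py²) = 3.4736 m/s.

3.47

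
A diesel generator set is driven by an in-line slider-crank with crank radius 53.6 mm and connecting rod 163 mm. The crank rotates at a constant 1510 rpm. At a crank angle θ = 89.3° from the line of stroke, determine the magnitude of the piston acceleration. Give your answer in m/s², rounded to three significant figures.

450

ω = 2π·1510/60 = 158.1 rad/s
x(θ) = r cosθ + √(L² − r² sin²θ); with ω constant, a = ω²·d²x/dθ².
d²x/dθ² = −r cosθ − r²(cos2θ)/√u − r⁴ sin²2θ/(4u^{3/2}),  u = L² − r² sin²θ = 0.0236965 m².
Substituting r = 0.0536 m, L = 0.163 m, θ = 89.3°: d²x/dθ² = +0.018003 m.
a = ω²·d²x/dθ² = (158.1)²·(+0.018003) = +450.14 m/s²;  |a| = 450.14 m/s².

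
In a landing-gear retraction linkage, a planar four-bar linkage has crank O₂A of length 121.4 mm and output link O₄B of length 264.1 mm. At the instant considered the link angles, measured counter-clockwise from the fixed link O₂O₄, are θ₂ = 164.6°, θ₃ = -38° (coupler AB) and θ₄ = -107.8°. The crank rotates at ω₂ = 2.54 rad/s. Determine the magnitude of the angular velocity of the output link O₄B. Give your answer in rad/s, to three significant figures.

0.478

ω₂ = 2.54 rad/s
Differentiating the loop-closure r₂e^{iθ₂}+r₃e^{iθ₃}=r₁+r₄e^{iθ₄} gives r₂ω₂e^{iθ₂}+r₃ω₃e^{iθ₃}=r₄ω₄e^{iθ₄}.
Eliminating the other unknown: ω₄ = r₂ω₂ sin(θ₂−θ₃) / [r₄ sin(θ₄−θ₃)].
Numerator sine = -0.38430; denominator sine = -0.93849.
Result = 0.1214·2.54·(-0.38430) / (0.2641·(-0.93849)) = +0.4781 rad/s; magnitude 0.4781 rad/s.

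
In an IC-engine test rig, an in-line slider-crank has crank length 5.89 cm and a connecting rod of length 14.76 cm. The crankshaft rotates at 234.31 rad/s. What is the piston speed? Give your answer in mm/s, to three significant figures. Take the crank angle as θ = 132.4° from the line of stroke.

ω = 234.3 rad/s
For an in-line slider-crank, x = r cosθ + √(L² − r² sin²θ), so v = −rω sinθ·[1 + r cosθ/√(L² − r² sin²θ)].
With r = 0.0589 m, L = 0.1476 m, θ = 132.4°: √(L² − r² sin²θ) = 0.14105 m.
v = −0.0589·234.3·0.73846·[1 + 0.0589·-0.67430/0.14105] = -7.3216 m/s.
|v| = 7.3216 m/s = 7321.6 mm/s.

7320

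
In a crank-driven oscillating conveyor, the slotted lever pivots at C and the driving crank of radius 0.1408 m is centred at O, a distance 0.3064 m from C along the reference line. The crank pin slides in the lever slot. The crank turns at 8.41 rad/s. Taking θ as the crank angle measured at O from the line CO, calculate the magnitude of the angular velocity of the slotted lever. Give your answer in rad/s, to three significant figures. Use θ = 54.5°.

ω = 8.41 rad/s
Crank pin A relative to C: A = (d + r cosθ, r sinθ); lever angle φ = atan2(r sinθ, d + r cosθ).
Differentiating tanφ: φ̇ = rω(d cosθ + r)/(d² + r² + 2dr cosθ).
d² + r² + 2dr cosθ = |CA|² = 0.16381 m²;  d cosθ + r = +0.31873 m.
|ω_lever| = |0.1408·8.41·+0.31873| / 0.16381 = 2.304 rad/s.

2.30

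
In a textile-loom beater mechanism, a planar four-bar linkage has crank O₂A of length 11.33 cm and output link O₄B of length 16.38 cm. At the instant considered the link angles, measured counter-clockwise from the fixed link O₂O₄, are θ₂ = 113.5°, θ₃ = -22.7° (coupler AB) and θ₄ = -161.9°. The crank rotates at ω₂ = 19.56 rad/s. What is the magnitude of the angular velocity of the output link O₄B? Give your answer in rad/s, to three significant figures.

ω₂ = 19.56 rad/s
Differentiating the loop-closure r₂e^{iθ₂}+r₃e^{iθ₃}=r₁+r₄e^{iθ₄} gives r₂ω₂e^{iθ₂}+r₃ω₃e^{iθ₃}=r₄ω₄e^{iθ₄}.
Eliminating the other unknown: ω₄ = r₂ω₂ sin(θ₂−θ₃) / [r₄ sin(θ₄−θ₃)].
Numerator sine = +0.69214; denominator sine = -0.65342.
Result = 0.1133·19.56·(+0.69214) / (0.1638·(-0.65342)) = -14.331 rad/s; magnitude 14.331 rad/s.

14.3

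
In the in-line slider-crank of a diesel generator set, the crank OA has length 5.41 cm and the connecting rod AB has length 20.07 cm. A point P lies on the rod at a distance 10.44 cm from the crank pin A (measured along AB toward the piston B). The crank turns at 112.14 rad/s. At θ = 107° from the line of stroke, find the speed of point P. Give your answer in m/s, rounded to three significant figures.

ω = 112.1 rad/s.  Crank-pin speed |V_A| = rω = 6.0668 m/s, perpendicular to OA.
Rod angle: sinφ = −(r/L) sinθ ⇒ φ = -14.938°; ω_rod = −rω cosθ/√(L²−r²sin²θ) = +9.147 rad/s.
V_P = V_A + ω_rod × AP, with AP = 0.1044 m along the rod.
Components: V_Px = −rω sinθ − a·ω_rod·sinφ = -5.5555 m/s;  V_Py = rω cosθ + a·ω_rod·cosφ = -0.85108 m/s.
|V_P| = √(V_Px² + V_Py²) = 5.6203 m/s.

5.62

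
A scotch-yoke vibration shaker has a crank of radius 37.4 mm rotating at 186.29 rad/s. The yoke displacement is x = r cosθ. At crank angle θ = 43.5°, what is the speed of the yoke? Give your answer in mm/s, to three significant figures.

ω = 186.3 rad/s
x = r cosθ ⇒ ẋ = −rω sinθ.
|v| = rω|sinθ| = 0.0374·186.3·|sin 43.5°| = 4.7959 m/s = 4795.9 mm/s.

4800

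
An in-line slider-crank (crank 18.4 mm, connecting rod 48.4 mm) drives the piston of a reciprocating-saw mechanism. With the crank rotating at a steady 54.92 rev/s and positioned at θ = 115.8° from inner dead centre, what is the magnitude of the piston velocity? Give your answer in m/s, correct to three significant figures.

4.71

ω = 2π·54.9 = 345.1 rad/s
For an in-line slider-crank, x = r cosθ + √(L² − r² sin²θ), so v = −rω sinθ·[1 + r cosθ/√(L² − r² sin²θ)].
With r = 0.0184 m, L = 0.0484 m, θ = 115.8°: √(L² − r² sin²θ) = 0.045477 m.
v = −0.0184·345.1·0.90032·[1 + 0.0184·-0.43523/0.045477] = -4.7098 m/s.
|v| = 4.7098 m/s.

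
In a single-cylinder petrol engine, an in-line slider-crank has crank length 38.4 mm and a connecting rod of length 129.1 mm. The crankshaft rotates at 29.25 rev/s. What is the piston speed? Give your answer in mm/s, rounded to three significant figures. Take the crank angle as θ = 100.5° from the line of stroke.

6550

ω = 2π·29.2 = 183.8 rad/s
For an in-line slider-crank, x = r cosθ + √(L² − r² sin²θ), so v = −rω sinθ·[1 + r cosθ/√(L² − r² sin²θ)].
With r = 0.0384 m, L = 0.1291 m, θ = 100.5°: √(L² − r² sin²θ) = 0.12346 m.
v = −0.0384·183.8·0.98325·[1 + 0.0384·-0.18224/0.12346] = -6.5458 m/s.
|v| = 6.5458 m/s = 6545.8 mm/s.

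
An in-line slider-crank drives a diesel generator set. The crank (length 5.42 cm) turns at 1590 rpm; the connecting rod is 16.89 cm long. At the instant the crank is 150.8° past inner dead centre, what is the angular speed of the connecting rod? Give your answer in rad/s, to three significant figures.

47.2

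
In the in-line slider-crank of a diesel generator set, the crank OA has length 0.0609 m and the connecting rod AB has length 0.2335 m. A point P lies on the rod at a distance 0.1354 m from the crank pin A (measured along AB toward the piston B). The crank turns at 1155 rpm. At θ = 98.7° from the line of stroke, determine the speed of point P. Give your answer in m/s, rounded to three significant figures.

7.12

ω = 121 rad/s.  Crank-pin speed |V_A| = rω = 7.3659 m/s, perpendicular to OA.
Rod angle: sinφ = −(r/L) sinθ ⇒ φ = -14.940°; ω_rod = −rω cosθ/√(L²−r²sin²θ) = +4.9386 rad/s.
V_P = V_A + ω_rod × AP, with AP = 0.1354 m along the rod.
Components: V_Px = −rω sinθ − a·ω_rod·sinφ = -7.1088 m/s;  V_Py = rω cosθ + a·ω_rod·cosφ = -0.4681 m/s.
|V_P| = √(V_Px² + V_Py²) = 7.1242 m/s.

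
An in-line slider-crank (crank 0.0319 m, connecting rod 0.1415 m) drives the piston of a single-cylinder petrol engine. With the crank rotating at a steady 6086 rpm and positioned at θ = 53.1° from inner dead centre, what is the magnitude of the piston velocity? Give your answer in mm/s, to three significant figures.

ω = 2π·6086/60 = 637.3 rad/s
For an in-line slider-crank, x = r cosθ + √(L² − r² sin²θ), so v = −rω sinθ·[1 + r cosθ/√(L² − r² sin²θ)].
With r = 0.0319 m, L = 0.1415 m, θ = 53.1°: √(L² − r² sin²θ) = 0.13918 m.
v = −0.0319·637.3·0.79968·[1 + 0.0319·0.60042/0.13918] = -18.495 m/s.
|v| = 18.495 m/s = 18495 mm/s.

18500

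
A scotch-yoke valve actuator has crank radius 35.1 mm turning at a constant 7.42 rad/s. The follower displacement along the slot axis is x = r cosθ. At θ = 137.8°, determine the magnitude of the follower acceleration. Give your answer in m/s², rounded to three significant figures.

1.43

ω = 7.42 rad/s
x = r cosθ ⇒ ẍ = −rω² cosθ (ω constant).
|a| = rω²|cosθ| = 0.0351·(7.42)²·|cos 137.8°| = 1.4316 m/s².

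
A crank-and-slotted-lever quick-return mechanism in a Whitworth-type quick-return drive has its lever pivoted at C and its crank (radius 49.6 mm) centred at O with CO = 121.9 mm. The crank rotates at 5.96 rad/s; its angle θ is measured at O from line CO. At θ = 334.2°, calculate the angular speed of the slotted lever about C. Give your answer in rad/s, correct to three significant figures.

ω = 5.96 rad/s
Crank pin A relative to C: A = (d + r cosθ, r sinθ); lever angle φ = atan2(r sinθ, d + r cosθ).
Differentiating tanφ: φ̇ = rω(d cosθ + r)/(d² + r² + 2dr cosθ).
d² + r² + 2dr cosθ = |CA|² = 0.0282069 m²;  d cosθ + r = +0.15935 m.
|ω_lever| = |0.0496·5.96·+0.15935| / 0.0282069 = 1.67 rad/s.

1.67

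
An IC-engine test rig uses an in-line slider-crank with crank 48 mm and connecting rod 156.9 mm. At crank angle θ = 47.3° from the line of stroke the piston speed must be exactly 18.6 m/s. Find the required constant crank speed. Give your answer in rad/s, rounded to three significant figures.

435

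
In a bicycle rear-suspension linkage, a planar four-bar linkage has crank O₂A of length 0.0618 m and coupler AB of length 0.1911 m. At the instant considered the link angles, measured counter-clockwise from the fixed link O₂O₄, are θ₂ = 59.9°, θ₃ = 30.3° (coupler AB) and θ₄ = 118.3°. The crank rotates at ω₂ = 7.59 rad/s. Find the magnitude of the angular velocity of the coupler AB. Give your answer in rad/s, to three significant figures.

2.09

ω₂ = 7.59 rad/s
Differentiating the loop-closure r₂e^{iθ₂}+r₃e^{iθ₃}=r₁+r₄e^{iθ₄} gives r₂ω₂e^{iθ₂}+r₃ω₃e^{iθ₃}=r₄ω₄e^{iθ₄}.
Eliminating the other unknown: ω₃ = r₂ω₂ sin(θ₄−θ₂) / [r₃ sin(θ₃−θ₄)].
Numerator sine = +0.85173; denominator sine = -0.99939.
Result = 0.0618·7.59·(+0.85173) / (0.1911·(-0.99939)) = -2.0919 rad/s; magnitude 2.0919 rad/s.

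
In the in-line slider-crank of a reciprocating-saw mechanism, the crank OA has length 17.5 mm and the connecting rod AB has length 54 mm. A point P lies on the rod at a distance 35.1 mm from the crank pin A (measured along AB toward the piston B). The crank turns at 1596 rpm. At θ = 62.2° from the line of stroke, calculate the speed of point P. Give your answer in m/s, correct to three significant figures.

ω = 167.1 rad/s.  Crank-pin speed |V_A| = rω = 2.9248 m/s, perpendicular to OA.
Rod angle: sinφ = −(r/L) sinθ ⇒ φ = -16.659°; ω_rod = −rω cosθ/√(L²−r²sin²θ) = -26.368 rad/s.
V_P = V_A + ω_rod × AP, with AP = 0.0351 m along the rod.
Components: V_Px = −rω sinθ − a·ω_rod·sinφ = -2.8526 m/s;  V_Py = rω cosθ + a·ω_rod·cosφ = +0.47743 m/s.
|V_P| = √(V_Px² + V_Py²) = 2.8922 m/s.

2.89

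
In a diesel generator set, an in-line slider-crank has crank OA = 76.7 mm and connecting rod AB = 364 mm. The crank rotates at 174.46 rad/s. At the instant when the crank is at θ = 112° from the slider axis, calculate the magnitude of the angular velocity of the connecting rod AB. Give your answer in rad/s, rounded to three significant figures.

ω = 174.5 rad/s
The rod makes angle φ with the slider axis where L sinφ = r sinθ; differentiating, L cosφ·φ̇ = r ω cosθ.
L cosφ = √(L² − r² sin²θ) = 0.35699 m.
|ω_rod| = r ω |cosθ| / √(L² − r² sin²θ) = 0.0767·174.5·0.37461/0.35699 = 14.042 rad/s.

14.0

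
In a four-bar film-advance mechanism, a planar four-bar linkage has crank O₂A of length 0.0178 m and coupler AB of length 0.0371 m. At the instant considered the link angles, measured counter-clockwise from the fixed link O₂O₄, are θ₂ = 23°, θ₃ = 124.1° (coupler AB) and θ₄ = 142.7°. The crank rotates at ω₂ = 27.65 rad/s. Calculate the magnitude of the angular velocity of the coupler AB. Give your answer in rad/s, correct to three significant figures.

36.1

ω₂ = 27.65 rad/s
Differentiating the loop-closure r₂e^{iθ₂}+r₃e^{iθ₃}=r₁+r₄e^{iθ₄} gives r₂ω₂e^{iθ₂}+r₃ω₃e^{iθ₃}=r₄ω₄e^{iθ₄}.
Eliminating the other unknown: ω₃ = r₂ω₂ sin(θ₄−θ₂) / [r₃ sin(θ₃−θ₄)].
Numerator sine = +0.86863; denominator sine = -0.31896.
Result = 0.0178·27.65·(+0.86863) / (0.0371·(-0.31896)) = -36.128 rad/s; magnitude 36.128 rad/s.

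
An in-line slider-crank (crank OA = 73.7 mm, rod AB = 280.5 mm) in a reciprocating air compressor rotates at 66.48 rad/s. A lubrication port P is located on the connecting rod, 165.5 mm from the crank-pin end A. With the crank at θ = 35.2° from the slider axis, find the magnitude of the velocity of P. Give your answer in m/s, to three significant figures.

3.58

ω = 66.48 rad/s.  Crank-pin speed |V_A| = rω = 4.8996 m/s, perpendicular to OA.
Rod angle: sinφ = −(r/L) sinθ ⇒ φ = -8.711°; ω_rod = −rω cosθ/√(L²−r²sin²θ) = -14.44 rad/s.
V_P = V_A + ω_rod × AP, with AP = 0.1655 m along the rod.
Components: V_Px = −rω sinθ − a·ω_rod·sinφ = -3.1862 m/s;  V_Py = rω cosθ + a·ω_rod·cosφ = +1.6414 m/s.
|V_P| = √(V_Px² + V_Py²) = 3.5842 m/s.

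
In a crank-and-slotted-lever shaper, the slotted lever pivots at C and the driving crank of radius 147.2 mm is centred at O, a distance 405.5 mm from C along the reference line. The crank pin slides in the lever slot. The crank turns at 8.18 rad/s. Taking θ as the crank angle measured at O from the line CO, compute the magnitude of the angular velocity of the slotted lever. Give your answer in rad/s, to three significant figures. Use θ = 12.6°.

ω = 8.18 rad/s
Crank pin A relative to C: A = (d + r cosθ, r sinθ); lever angle φ = atan2(r sinθ, d + r cosθ).
Differentiating tanφ: φ̇ = rω(d cosθ + r)/(d² + r² + 2dr cosθ).
d² + r² + 2dr cosθ = |CA|² = 0.302602 m²;  d cosθ + r = +0.54293 m.
|ω_lever| = |0.1472·8.18·+0.54293| / 0.302602 = 2.1604 rad/s.

2.16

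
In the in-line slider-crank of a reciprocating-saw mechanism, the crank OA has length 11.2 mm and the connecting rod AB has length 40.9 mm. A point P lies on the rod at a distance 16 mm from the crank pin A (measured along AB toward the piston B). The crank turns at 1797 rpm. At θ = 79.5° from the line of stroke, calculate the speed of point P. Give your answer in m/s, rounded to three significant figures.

2.13

ω = 188.2 rad/s.  Crank-pin speed |V_A| = rω = 2.1076 m/s, perpendicular to OA.
Rod angle: sinφ = −(r/L) sinθ ⇒ φ = -15.620°; ω_rod = −rω cosθ/√(L²−r²sin²θ) = -9.7509 rad/s.
V_P = V_A + ω_rod × AP, with AP = 0.016 m along the rod.
Components: V_Px = −rω sinθ − a·ω_rod·sinφ = -2.1143 m/s;  V_Py = rω cosθ + a·ω_rod·cosφ = +0.23383 m/s.
|V_P| = √(V_Px² + V_Py²) = 2.1272 m/s.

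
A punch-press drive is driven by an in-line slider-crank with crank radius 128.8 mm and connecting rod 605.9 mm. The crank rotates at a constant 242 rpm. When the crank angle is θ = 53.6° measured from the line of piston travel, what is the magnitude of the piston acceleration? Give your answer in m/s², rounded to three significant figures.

44.0

ω = 2π·242/60 = 25.34 rad/s
x(θ) = r cosθ + √(L² − r² sin²θ); with ω constant, a = ω²·d²x/dθ².
d²x/dθ² = −r cosθ − r²(cos2θ)/√u − r⁴ sin²2θ/(4u^{3/2}),  u = L² − r² sin²θ = 0.356367 m².
Substituting r = 0.1288 m, L = 0.6059 m, θ = 53.6°: d²x/dθ² = -0.06851 m.
a = ω²·d²x/dθ² = (25.34)²·(-0.06851) = -43.999 m/s²;  |a| = 43.999 m/s².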